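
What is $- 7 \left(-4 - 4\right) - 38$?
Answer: $18$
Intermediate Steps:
$- 7 \left(-4 - 4\right) - 38 = \left(-7\right) \left(-8\right) - 38 = 56 - 38 = 18$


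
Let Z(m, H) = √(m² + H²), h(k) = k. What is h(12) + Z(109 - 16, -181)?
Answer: 12 + √41410 ≈ 215.49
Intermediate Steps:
Z(m, H) = √(H² + m²)
h(12) + Z(109 - 16, -181) = 12 + √((-181)² + (109 - 16)²) = 12 + √(32761 + 93²) = 12 + √(32761 + 8649) = 12 + √41410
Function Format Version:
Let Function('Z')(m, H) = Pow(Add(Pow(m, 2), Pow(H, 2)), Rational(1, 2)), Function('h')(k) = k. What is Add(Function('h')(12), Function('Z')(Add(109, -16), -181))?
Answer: Add(12, Pow(41410, Rational(1, 2))) ≈ 215.49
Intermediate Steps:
Function('Z')(m, H) = Pow(Add(Pow(H, 2), Pow(m, 2)), Rational(1, 2))
Add(Function('h')(12), Function('Z')(Add(109, -16), -181)) = Add(12, Pow(Add(Pow(-181, 2), Pow(Add(109, -16), 2)), Rational(1, 2))) = Add(12, Pow(Add(32761, Pow(93, 2)), Rational(1, 2))) = Add(12, Pow(Add(32761, 8649), Rational(1, 2))) = Add(12, Pow(41410, Rational(1, 2)))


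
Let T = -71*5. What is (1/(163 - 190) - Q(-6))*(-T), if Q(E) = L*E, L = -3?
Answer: -172885/27 ≈ -6403.1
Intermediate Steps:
T = -355
Q(E) = -3*E
(1/(163 - 190) - Q(-6))*(-T) = (1/(163 - 190) - (-3)*(-6))*(-1*(-355)) = (1/(-27) - 1*18)*355 = (-1/27 - 18)*355 = -487/27*355 = -172885/27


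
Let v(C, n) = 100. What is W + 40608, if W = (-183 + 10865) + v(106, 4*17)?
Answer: 51390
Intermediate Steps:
W = 10782 (W = (-183 + 10865) + 100 = 10682 + 100 = 10782)
W + 40608 = 10782 + 40608 = 51390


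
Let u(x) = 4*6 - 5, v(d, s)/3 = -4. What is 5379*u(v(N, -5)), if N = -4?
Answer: 102201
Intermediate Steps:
v(d, s) = -12 (v(d, s) = 3*(-4) = -12)
u(x) = 19 (u(x) = 24 - 5 = 19)
5379*u(v(N, -5)) = 5379*19 = 102201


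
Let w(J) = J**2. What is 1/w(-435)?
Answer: 1/189225 ≈ 5.2847e-6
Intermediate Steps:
1/w(-435) = 1/((-435)**2) = 1/189225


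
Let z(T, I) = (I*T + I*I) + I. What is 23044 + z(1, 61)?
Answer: 26887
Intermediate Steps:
z(T, I) = I + I² + I*T (z(T, I) = (I*T + I²) + I = (I² + I*T) + I = I + I² + I*T)
23044 + z(1, 61) = 23044 + 61*(1 + 61 + 1) = 23044 + 61*63 = 23044 + 3843 = 26887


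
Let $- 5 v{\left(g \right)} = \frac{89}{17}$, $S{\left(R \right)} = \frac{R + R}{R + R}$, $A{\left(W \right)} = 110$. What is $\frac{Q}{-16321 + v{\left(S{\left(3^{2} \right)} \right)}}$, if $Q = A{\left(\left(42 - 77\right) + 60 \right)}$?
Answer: $- \frac{4675}{693687} \approx -0.0067393$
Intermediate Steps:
$Q = 110$
$S{\left(R \right)} = 1$ ($S{\left(R \right)} = \frac{2 R}{2 R} = 2 R \frac{1}{2 R} = 1$)
$v{\left(g \right)} = - \frac{89}{85}$ ($v{\left(g \right)} = - \frac{89 \cdot \frac{1}{17}}{5} = \left(- \frac{1}{5}\right) \frac{89}{17} = - \frac{89}{85}$)
$\frac{Q}{-16321 + v{\left(S{\left(3^{2} \right)} \right)}} = \frac{110}{-16321 - \frac{89}{85}} = \frac{110}{- \frac{1387374}{85}} = 110 \left(- \frac{85}{1387374}\right) = - \frac{4675}{693687}$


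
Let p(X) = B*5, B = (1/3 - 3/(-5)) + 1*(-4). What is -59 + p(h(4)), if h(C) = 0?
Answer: -223/3 ≈ -74.333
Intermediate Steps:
B = -46/15 (B = (1*(⅓) - 3*(-⅕)) - 4 = (⅓ + ⅗) - 4 = 14/15 - 4 = -46/15 ≈ -3.0667)
p(X) = -46/3 (p(X) = -46/15*5 = -46/3)
-59 + p(h(4)) = -59 - 46/3 = -223/3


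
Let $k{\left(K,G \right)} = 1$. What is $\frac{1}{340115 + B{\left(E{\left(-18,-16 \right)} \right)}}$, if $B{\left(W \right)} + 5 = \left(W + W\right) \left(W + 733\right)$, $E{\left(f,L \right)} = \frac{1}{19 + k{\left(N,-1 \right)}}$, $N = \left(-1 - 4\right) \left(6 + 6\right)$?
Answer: $\frac{200}{68036661} \approx 2.9396 \cdot 10^{-6}$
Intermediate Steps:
$N = -60$ ($N = \left(-5\right) 12 = -60$)
$E{\left(f,L \right)} = \frac{1}{20}$ ($E{\left(f,L \right)} = \frac{1}{19 + 1} = \frac{1}{20}$)
$B{\left(W \right)} = -5 + 2 W \left(733 + W\right)$ ($B{\left(W \right)} = -5 + \left(W + W\right) \left(W + 733\right) = -5 + 2 W \left(733 + W\right)$)
$\frac{1}{340115 + B{\left(E{\left(-18,-16 \right)} \right)}} = \frac{1}{340115 + \left(-5 + \frac{2}{400} + 1466 \cdot \frac{1}{20}\right)} = \frac{1}{340115 + \left(-5 + 2 \cdot \frac{1}{400} + \frac{733}{10}\right)} = \frac{1}{340115 + \left(-5 + \frac{1}{200} + \frac{733}{10}\right)} = \frac{1}{340115 + \frac{13661}{200}} = \frac{1}{\frac{68036661}{200}} = \frac{200}{68036661}$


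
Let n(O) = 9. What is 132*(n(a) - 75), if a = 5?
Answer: -8712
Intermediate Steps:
132*(n(a) - 75) = 132*(9 - 75) = 132*(-66) = -8712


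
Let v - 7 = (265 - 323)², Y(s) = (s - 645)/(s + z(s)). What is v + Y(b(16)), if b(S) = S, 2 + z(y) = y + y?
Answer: 154437/46 ≈ 3357.3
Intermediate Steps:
z(y) = -2 + 2*y (z(y) = -2 + (y + y) = -2 + 2*y)
Y(s) = (-645 + s)/(-2 + 3*s) (Y(s) = (s - 645)/(s + (-2 + 2*s)) = (-645 + s)/(-2 + 3*s))
v = 3371 (v = 7 + (265 - 323)² = 7 + (-58)² = 7 + 3364 = 3371)
v + Y(b(16)) = 3371 + (-645 + 16)/(-2 + 3*16) = 3371 - 629/(-2 + 48) = 3371 - 629/46 = 154437/46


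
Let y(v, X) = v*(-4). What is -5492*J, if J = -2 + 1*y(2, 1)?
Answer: 54920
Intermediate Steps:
y(v, X) = -4*v
J = -10 (J = -2 + 1*(-4*2) = -2 + 1*(-8) = -2 - 8 = -10)
-5492*J = -5492*(-10) = 54920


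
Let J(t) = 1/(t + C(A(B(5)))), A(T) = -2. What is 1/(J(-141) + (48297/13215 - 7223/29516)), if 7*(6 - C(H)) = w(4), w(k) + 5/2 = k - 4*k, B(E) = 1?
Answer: 241963460780/823274139389 ≈ 0.29390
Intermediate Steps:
w(k) = -5/2 - 3*k (w(k) = -5/2 + (k - 4*k) = -5/2 - 3*k)
C(H) = 113/14 (C(H) = 6 - (-5/2 - 3*4)/7 = 6 - (-5/2 - 12)/7 = 6 - ⅐*(-29/2) = 6 + 29/14 = 113/14)
J(t) = 1/(113/14 + t) (J(t) = 1/(t + 113/14) = 1/(113/14 + t))
1/(J(-141) + (48297/13215 - 7223/29516)) = 1/(14/(113 + 14*(-141)) + (48297/13215 - 7223/29516)) = 1/(14/(113 - 1974) + (48297*(1/13215) - 7223*1/29516)) = 1/(14/(-1861) + (16099/4405 - 7223/29516)) = 1/(14*(-1/1861) + 443360769/130017980) = 1/(-14/1861 + 443360769/130017980) = 1/(823274139389/241963460780) = 241963460780/823274139389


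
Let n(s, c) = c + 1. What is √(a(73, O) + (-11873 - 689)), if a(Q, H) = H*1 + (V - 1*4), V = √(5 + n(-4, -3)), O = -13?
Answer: √(-12579 + √3) ≈ 112.15*I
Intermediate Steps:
n(s, c) = 1 + c
V = √3 (V = √(5 + (1 - 3)) = √(5 - 2) = √3 ≈ 1.7320)
a(Q, H) = -4 + H + √3 (a(Q, H) = H*1 + (√3 - 1*4) = H + (√3 - 4) = H + (-4 + √3) = -4 + H + √3)
√(a(73, O) + (-11873 - 689)) = √((-4 - 13 + √3) + (-11873 - 689)) = √((-17 + √3) - 12562) = √(-12579 + √3)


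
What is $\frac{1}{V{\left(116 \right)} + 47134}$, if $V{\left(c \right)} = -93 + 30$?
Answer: $\frac{1}{47071} \approx 2.1245 \cdot 10^{-5}$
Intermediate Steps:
$V{\left(c \right)} = -63$
$\frac{1}{V{\left(116 \right)} + 47134} = \frac{1}{-63 + 47134} = \frac{1}{47071}$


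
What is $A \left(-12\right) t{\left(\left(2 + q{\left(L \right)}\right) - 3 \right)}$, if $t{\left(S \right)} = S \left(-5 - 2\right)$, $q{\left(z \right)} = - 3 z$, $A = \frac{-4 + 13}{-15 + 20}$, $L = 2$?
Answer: $- \frac{5292}{5} \approx -1058.4$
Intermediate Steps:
$A = \frac{9}{5} \approx 1.8$
$t{\left(S \right)} = - 7 S$ ($t{\left(S \right)} = S \left(-7\right) = - 7 S$)
$A \left(-12\right) t{\left(\left(2 + q{\left(L \right)}\right) - 3 \right)} = \frac{9}{5} \left(-12\right) \left(- 7 \left(\left(2 - 6\right) - 3\right)\right) = - \frac{108 \left(- 7 \left(\left(2 - 6\right) - 3\right)\right)}{5} = - \frac{108 \left(- 7 \left(-4 - 3\right)\right)}{5} = - \frac{108 \left(\left(-7\right) \left(-7\right)\right)}{5} = \left(- \frac{108}{5}\right) 49 = - \frac{5292}{5}$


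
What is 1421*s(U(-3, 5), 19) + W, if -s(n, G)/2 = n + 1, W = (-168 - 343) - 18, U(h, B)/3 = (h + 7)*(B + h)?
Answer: -71579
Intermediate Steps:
U(h, B) = 3*(7 + h)*(B + h) (U(h, B) = 3*((h + 7)*(B + h)) = 3*((7 + h)*(B + h)) = 3*(7 + h)*(B + h))
W = -529 (W = -511 - 18 = -529)
s(n, G) = -2 - 2*n (s(n, G) = -2*(n + 1) = -2*(1 + n) = -2 - 2*n)
1421*s(U(-3, 5), 19) + W = 1421*(-2 - 2*(3*(-3)**2 + 21*5 + 21*(-3) + 3*5*(-3))) - 529 = 1421*(-2 - 2*(3*9 + 105 - 63 - 45)) - 529 = 1421*(-2 - 2*(27 + 105 - 63 - 45)) - 529 = 1421*(-2 - 2*24) - 529 = 1421*(-2 - 48) - 529 = 1421*(-50) - 529 = -71050 - 529 = -71579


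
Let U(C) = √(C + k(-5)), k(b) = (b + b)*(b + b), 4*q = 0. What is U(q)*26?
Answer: 260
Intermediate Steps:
q = 0 (q = (¼)*0 = 0)
k(b) = 4*b² (k(b) = (2*b)*(2*b) = 4*b²)
U(C) = √(100 + C) (U(C) = √(C + 4*(-5)²) = √(C + 4*25) = √(C + 100) = √(100 + C))
U(q)*26 = √(100 + 0)*26 = √100*26 = 10*26 = 260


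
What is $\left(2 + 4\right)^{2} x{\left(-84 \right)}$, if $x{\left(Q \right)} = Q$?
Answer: $-3024$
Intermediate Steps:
$\left(2 + 4\right)^{2} x{\left(-84 \right)} = \left(2 + 4\right)^{2} \left(-84\right) = 6^{2} \left(-84\right) = 36 \left(-84\right) = -3024$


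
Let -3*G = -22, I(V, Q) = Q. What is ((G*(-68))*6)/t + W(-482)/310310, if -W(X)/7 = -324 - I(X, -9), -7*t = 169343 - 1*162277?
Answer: 93067331/31323578 ≈ 2.9712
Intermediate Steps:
G = 22/3 (G = -⅓*(-22) = 22/3 ≈ 7.3333)
t = -7066/7 (t = -(169343 - 1*162277)/7 = -(169343 - 162277)/7 = -⅐*7066 = -7066/7 ≈ -1009.4)
W(X) = 2205 (W(X) = -7*(-324 - 1*(-9)) = -7*(-324 + 9) = -7*(-315) = 2205)
((G*(-68))*6)/t + W(-482)/310310 = (((22/3)*(-68))*6)/(-7066/7) + 2205/310310 = -1496/3*6*(-7/7066) + 2205*(1/310310) = -2992*(-7/7066) + 63/8866 = 10472/3533 + 63/8866 = 93067331/31323578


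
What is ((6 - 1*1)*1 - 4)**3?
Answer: 1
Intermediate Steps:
((6 - 1*1)*1 - 4)**3 = ((6 - 1)*1 - 4)**3 = (5*1 - 4)**3 = (5 - 4)**3 = 1**3 = 1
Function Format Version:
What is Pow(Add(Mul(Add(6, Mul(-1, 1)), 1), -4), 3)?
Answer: 1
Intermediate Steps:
Pow(Add(Mul(Add(6, Mul(-1, 1)), 1), -4), 3) = Pow(Add(Mul(Add(6, -1), 1), -4), 3) = Pow(Add(Mul(5, 1), -4), 3) = Pow(Add(5, -4), 3) = Pow(1, 3) = 1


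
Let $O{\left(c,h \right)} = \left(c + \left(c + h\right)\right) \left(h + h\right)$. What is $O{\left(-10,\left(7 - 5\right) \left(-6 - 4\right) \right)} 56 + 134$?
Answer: $89734$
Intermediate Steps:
$O{\left(c,h \right)} = 2 h \left(h + 2 c\right)$ ($O{\left(c,h \right)} = \left(h + 2 c\right) 2 h = 2 h \left(h + 2 c\right)$)
$O{\left(-10,\left(7 - 5\right) \left(-6 - 4\right) \right)} 56 + 134 = 2 \left(7 - 5\right) \left(-6 - 4\right) \left(\left(7 - 5\right) \left(-6 - 4\right) + 2 \left(-10\right)\right) 56 + 134 = 2 \cdot 2 \left(-10\right) \left(2 \left(-10\right) - 20\right) 56 + 134 = 2 \left(-20\right) \left(-20 - 20\right) 56 + 134 = 2 \left(-20\right) \left(-40\right) 56 + 134 = 1600 \cdot 56 + 134 = 89600 + 134 = 89734$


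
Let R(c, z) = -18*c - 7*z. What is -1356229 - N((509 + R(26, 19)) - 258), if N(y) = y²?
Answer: -1478729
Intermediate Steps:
-1356229 - N((509 + R(26, 19)) - 258) = -1356229 - ((509 + (-18*26 - 7*19)) - 258)² = -1356229 - ((509 + (-468 - 133)) - 258)² = -1356229 - ((509 - 601) - 258)² = -1356229 - (-92 - 258)² = -1356229 - 1*(-350)² = -1356229 - 1*122500 = -1356229 - 122500 = -1478729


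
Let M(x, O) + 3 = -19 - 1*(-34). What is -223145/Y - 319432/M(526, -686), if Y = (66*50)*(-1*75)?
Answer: -1317612371/49500 ≈ -26618.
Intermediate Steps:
M(x, O) = 12 (M(x, O) = -3 + (-19 - 1*(-34)) = -3 + (-19 + 34) = -3 + 15 = 12)
Y = -247500 (Y = 3300*(-75) = -247500)
-223145/Y - 319432/M(526, -686) = -223145/(-247500) - 319432/12 = -223145*(-1/247500) - 319432*1/12 = 44629/49500 - 79858/3 = -1317612371/49500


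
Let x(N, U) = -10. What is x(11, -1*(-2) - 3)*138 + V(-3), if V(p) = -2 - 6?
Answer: -1388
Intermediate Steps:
V(p) = -8
x(11, -1*(-2) - 3)*138 + V(-3) = -10*138 - 8 = -1380 - 8 = -1388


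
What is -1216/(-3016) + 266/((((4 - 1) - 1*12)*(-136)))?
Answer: 143165/230724 ≈ 0.62050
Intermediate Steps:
-1216/(-3016) + 266/((((4 - 1) - 1*12)*(-136))) = -1216*(-1/3016) + 266/(((3 - 12)*(-136))) = 152/377 + 266/((-9*(-136))) = 152/377 + 266/1224 = 152/377 + 266*(1/1224) = 152/377 + 133/612 = 143165/230724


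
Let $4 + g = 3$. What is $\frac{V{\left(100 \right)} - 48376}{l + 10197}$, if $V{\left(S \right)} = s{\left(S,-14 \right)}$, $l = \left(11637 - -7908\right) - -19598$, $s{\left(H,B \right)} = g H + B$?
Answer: $- \frac{4849}{4934} \approx -0.98277$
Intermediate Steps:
$g = -1$ ($g = -4 + 3 = -1$)
$s{\left(H,B \right)} = B - H$ ($s{\left(H,B \right)} = - H + B = B - H$)
$l = 39143$ ($l = \left(11637 + 7908\right) + 19598 = 19545 + 19598 = 39143$)
$V{\left(S \right)} = -14 - S$
$\frac{V{\left(100 \right)} - 48376}{l + 10197} = \frac{\left(-14 - 100\right) - 48376}{39143 + 10197} = \frac{\left(-14 - 100\right) - 48376}{49340} = \left(-114 - 48376\right) \frac{1}{49340} = \left(-48490\right) \frac{1}{49340} = - \frac{4849}{4934}$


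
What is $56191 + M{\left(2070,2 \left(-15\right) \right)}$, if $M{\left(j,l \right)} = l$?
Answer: $56161$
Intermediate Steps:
$56191 + M{\left(2070,2 \left(-15\right) \right)} = 56191 + 2 \left(-15\right) = 56191 - 30 = 56161$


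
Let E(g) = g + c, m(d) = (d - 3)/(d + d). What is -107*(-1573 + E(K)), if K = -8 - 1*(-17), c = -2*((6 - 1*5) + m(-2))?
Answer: 335659/2 ≈ 1.6783e+5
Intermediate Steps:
m(d) = (-3 + d)/(2*d) (m(d) = (-3 + d)/((2*d)) = (-3 + d)*(1/(2*d)) = (-3 + d)/(2*d))
c = -9/2 (c = -2*((6 - 1*5) + (½)*(-3 - 2)/(-2)) = -2*((6 - 5) + (½)*(-½)*(-5)) = -2*(1 + 5/4) = -2*9/4 = -9/2 ≈ -4.5000)
K = 9 (K = -8 + 17 = 9)
E(g) = -9/2 + g (E(g) = g - 9/2 = -9/2 + g)
-107*(-1573 + E(K)) = -107*(-1573 + (-9/2 + 9)) = -107*(-1573 + 9/2) = -107*(-3137/2) = 335659/2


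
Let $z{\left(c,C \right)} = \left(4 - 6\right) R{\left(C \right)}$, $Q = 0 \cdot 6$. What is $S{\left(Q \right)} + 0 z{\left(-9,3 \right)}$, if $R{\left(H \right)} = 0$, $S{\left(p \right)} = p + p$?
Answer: $0$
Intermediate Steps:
$Q = 0$
$S{\left(p \right)} = 2 p$
$z{\left(c,C \right)} = 0$ ($z{\left(c,C \right)} = \left(4 - 6\right) 0 = \left(-2\right) 0 = 0$)
$S{\left(Q \right)} + 0 z{\left(-9,3 \right)} = 2 \cdot 0 + 0 \cdot 0 = 0 + 0 = 0$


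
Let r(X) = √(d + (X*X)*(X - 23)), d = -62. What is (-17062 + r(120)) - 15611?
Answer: -32673 + √1396738 ≈ -31491.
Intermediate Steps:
r(X) = √(-62 + X²*(-23 + X)) (r(X) = √(-62 + (X*X)*(X - 23)) = √(-62 + X²*(-23 + X)))
(-17062 + r(120)) - 15611 = (-17062 + √(-62 + 120³ - 23*120²)) - 15611 = (-17062 + √(-62 + 1728000 - 23*14400)) - 15611 = (-17062 + √(-62 + 1728000 - 331200)) - 15611 = (-17062 + √1396738) - 15611 = -32673 + √1396738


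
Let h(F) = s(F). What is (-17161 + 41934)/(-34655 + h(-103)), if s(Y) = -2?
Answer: -3539/4951 ≈ -0.71480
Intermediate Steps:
h(F) = -2
(-17161 + 41934)/(-34655 + h(-103)) = (-17161 + 41934)/(-34655 - 2) = 24773/(-34657) = 24773*(-1/34657) = -3539/4951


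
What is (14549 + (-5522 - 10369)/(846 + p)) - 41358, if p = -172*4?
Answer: -4251713/158 ≈ -26910.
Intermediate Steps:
p = -688
(14549 + (-5522 - 10369)/(846 + p)) - 41358 = (14549 + (-5522 - 10369)/(846 - 688)) - 41358 = (14549 - 15891/158) - 41358 = 2282851/158 - 41358 = -4251713/158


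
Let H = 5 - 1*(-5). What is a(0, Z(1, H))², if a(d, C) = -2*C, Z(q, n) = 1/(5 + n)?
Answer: 4/225 ≈ 0.017778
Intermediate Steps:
H = 10 (H = 5 + 5 = 10)
a(0, Z(1, H))² = (-2/(5 + 10))² = (-2/15)² = 4/225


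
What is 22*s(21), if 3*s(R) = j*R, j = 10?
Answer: 1540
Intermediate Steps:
s(R) = 10*R/3 (s(R) = (10*R)/3 = 10*R/3)
22*s(21) = 22*((10/3)*21) = 22*70 = 1540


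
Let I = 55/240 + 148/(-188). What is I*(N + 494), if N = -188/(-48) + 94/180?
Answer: -112956221/406080 ≈ -278.16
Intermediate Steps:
I = -1259/2256 (I = 55*(1/240) + 148*(-1/188) = 11/48 - 37/47 = -1259/2256 ≈ -0.55807)
N = 799/180 (N = -188*(-1/48) + 94*(1/180) = 47/12 + 47/90 = 799/180 ≈ 4.4389)
I*(N + 494) = -1259*(799/180 + 494)/2256 = -1259/2256*89719/180 = -112956221/406080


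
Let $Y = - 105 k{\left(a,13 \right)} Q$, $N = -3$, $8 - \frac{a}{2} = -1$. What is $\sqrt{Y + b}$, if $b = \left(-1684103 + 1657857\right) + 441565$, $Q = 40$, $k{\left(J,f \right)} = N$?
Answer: $\sqrt{427919} \approx 654.16$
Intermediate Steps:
$a = 18$ ($a = 16 - -2 = 16 + 2 = 18$)
$k{\left(J,f \right)} = -3$
$Y = 12600$ ($Y = \left(-105\right) \left(-3\right) 40 = 315 \cdot 40 = 12600$)
$b = 415319$ ($b = -26246 + 441565 = 415319$)
$\sqrt{Y + b} = \sqrt{12600 + 415319} = \sqrt{427919}$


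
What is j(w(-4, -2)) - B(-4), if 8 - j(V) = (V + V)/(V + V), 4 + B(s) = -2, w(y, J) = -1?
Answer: 13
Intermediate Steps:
B(s) = -6 (B(s) = -4 - 2 = -6)
j(V) = 7 (j(V) = 8 - (V + V)/(V + V) = 8 - 2*V/(2*V) = 8 - 2*V*1/(2*V) = 8 - 1*1 = 8 - 1 = 7)
j(w(-4, -2)) - B(-4) = 7 - 1*(-6) = 7 + 6 = 13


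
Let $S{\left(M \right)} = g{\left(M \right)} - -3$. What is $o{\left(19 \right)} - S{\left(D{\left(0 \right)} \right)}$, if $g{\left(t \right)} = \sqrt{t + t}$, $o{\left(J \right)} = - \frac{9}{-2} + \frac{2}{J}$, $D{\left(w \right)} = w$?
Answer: $\frac{61}{38} \approx 1.6053$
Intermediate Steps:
$o{\left(J \right)} = \frac{9}{2} + \frac{2}{J}$ ($o{\left(J \right)} = \left(-9\right) \left(- \frac{1}{2}\right) + \frac{2}{J} = \frac{9}{2} + \frac{2}{J}$)
$g{\left(t \right)} = \sqrt{2} \sqrt{t}$ ($g{\left(t \right)} = \sqrt{2 t} = \sqrt{2} \sqrt{t}$)
$S{\left(M \right)} = 3 + \sqrt{2} \sqrt{M}$ ($S{\left(M \right)} = \sqrt{2} \sqrt{M} - -3 = \sqrt{2} \sqrt{M} + 3 = 3 + \sqrt{2} \sqrt{M}$)
$o{\left(19 \right)} - S{\left(D{\left(0 \right)} \right)} = \left(\frac{9}{2} + \frac{2}{19}\right) - \left(3 + \sqrt{2} \sqrt{0}\right) = \left(\frac{9}{2} + 2 \cdot \frac{1}{19}\right) - \left(3 + \sqrt{2} \cdot 0\right) = \left(\frac{9}{2} + \frac{2}{19}\right) - \left(3 + 0\right) = \frac{175}{38} - 3 = \frac{61}{38}$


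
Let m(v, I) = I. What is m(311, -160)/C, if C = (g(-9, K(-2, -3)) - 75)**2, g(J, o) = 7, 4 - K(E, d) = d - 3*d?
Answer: -10/289 ≈ -0.034602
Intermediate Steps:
K(E, d) = 4 + 2*d (K(E, d) = 4 - (d - 3*d) = 4 - (-2)*d = 4 + 2*d)
C = 4624 (C = (7 - 75)**2 = (-68)**2 = 4624)
m(311, -160)/C = -160/4624 = -160*1/4624 = -10/289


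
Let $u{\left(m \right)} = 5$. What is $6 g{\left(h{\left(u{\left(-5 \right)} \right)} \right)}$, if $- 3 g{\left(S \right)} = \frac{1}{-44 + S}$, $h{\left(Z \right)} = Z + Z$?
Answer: $\frac{1}{17} \approx 0.058824$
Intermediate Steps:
$h{\left(Z \right)} = 2 Z$
$g{\left(S \right)} = - \frac{1}{3 \left(-44 + S\right)}$
$6 g{\left(h{\left(u{\left(-5 \right)} \right)} \right)} = 6 \left(- \frac{1}{-132 + 3 \cdot 2 \cdot 5}\right) = 6 \left(- \frac{1}{-132 + 3 \cdot 10}\right) = 6 \left(- \frac{1}{-132 + 30}\right) = 6 \left(- \frac{1}{-102}\right) = 6 \left(\left(-1\right) \left(- \frac{1}{102}\right)\right) = 6 \cdot \frac{1}{102} = \frac{1}{17}$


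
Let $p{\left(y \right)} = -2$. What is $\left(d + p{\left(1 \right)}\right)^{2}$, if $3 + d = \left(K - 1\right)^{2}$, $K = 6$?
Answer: $400$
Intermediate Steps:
$d = 22$ ($d = -3 + \left(6 - 1\right)^{2} = -3 + 5^{2} = -3 + 25 = 22$)
$\left(d + p{\left(1 \right)}\right)^{2} = \left(22 - 2\right)^{2} = 20^{2} = 400$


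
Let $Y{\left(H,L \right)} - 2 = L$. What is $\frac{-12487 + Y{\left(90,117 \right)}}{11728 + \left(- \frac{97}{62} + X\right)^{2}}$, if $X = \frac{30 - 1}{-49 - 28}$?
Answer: $- \frac{281880027968}{267379616617} \approx -1.0542$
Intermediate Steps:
$Y{\left(H,L \right)} = 2 + L$
$X = - \frac{29}{77}$ ($X = \frac{29}{-77} = 29 \left(- \frac{1}{77}\right) = - \frac{29}{77} \approx -0.37662$)
$\frac{-12487 + Y{\left(90,117 \right)}}{11728 + \left(- \frac{97}{62} + X\right)^{2}} = \frac{-12487 + \left(2 + 117\right)}{11728 + \left(- \frac{97}{62} - \frac{29}{77}\right)^{2}} = \frac{-12487 + 119}{11728 + \left(\left(-97\right) \frac{1}{62} - \frac{29}{77}\right)^{2}} = - \frac{12368}{11728 + \left(- \frac{97}{62} - \frac{29}{77}\right)^{2}} = - \frac{12368}{11728 + \left(- \frac{9267}{4774}\right)^{2}} = - \frac{12368}{11728 + \frac{85877289}{22791076}} = - \frac{12368}{\frac{267379616617}{22791076}} = \left(-12368\right) \frac{22791076}{267379616617} = - \frac{281880027968}{267379616617}$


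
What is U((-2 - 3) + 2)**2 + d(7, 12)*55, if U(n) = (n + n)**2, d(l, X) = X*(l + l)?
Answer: 10536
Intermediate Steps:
d(l, X) = 2*X*l (d(l, X) = X*(2*l) = 2*X*l)
U(n) = 4*n**2 (U(n) = (2*n)**2 = 4*n**2)
U((-2 - 3) + 2)**2 + d(7, 12)*55 = (4*((-2 - 3) + 2)**2)**2 + (2*12*7)*55 = (4*(-5 + 2)**2)**2 + 168*55 = (4*(-3)**2)**2 + 9240 = (4*9)**2 + 9240 = 36**2 + 9240 = 1296 + 9240 = 10536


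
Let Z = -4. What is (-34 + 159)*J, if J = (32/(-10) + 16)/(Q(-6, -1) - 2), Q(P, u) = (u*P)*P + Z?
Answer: -800/21 ≈ -38.095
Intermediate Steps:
Q(P, u) = -4 + u*P² (Q(P, u) = (u*P)*P - 4 = (P*u)*P - 4 = u*P² - 4 = -4 + u*P²)
J = -32/105 (J = (32/(-10) + 16)/((-4 - 1*(-6)²) - 2) = (32*(-⅒) + 16)/((-4 - 1*36) - 2) = (-16/5 + 16)/((-4 - 36) - 2) = 64/(5*(-40 - 2)) = (64/5)/(-42) = (64/5)*(-1/42) = -32/105 ≈ -0.30476)
(-34 + 159)*J = (-34 + 159)*(-32/105) = 125*(-32/105) = -800/21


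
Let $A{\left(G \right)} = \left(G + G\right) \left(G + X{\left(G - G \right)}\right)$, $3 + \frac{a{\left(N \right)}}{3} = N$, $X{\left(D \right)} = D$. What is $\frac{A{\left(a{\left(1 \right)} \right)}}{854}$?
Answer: $\frac{36}{427} \approx 0.084309$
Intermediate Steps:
$a{\left(N \right)} = -9 + 3 N$
$A{\left(G \right)} = 2 G^{2}$ ($A{\left(G \right)} = \left(G + G\right) \left(G + \left(G - G\right)\right) = 2 G \left(G + 0\right) = 2 G G = 2 G^{2}$)
$\frac{A{\left(a{\left(1 \right)} \right)}}{854} = \frac{2 \left(-9 + 3 \cdot 1\right)^{2}}{854} = 2 \left(-9 + 3\right)^{2} \cdot \frac{1}{854} = 2 \left(-6\right)^{2} \cdot \frac{1}{854} = 2 \cdot 36 \cdot \frac{1}{854} = 72 \cdot \frac{1}{854} = \frac{36}{427}$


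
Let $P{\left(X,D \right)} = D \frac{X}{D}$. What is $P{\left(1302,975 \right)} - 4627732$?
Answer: $-4626430$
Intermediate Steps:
$P{\left(X,D \right)} = X$
$P{\left(1302,975 \right)} - 4627732 = 1302 - 4627732 = -4626430$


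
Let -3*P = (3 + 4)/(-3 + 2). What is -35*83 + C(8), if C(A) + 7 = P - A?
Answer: -8753/3 ≈ -2917.7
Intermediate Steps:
P = 7/3 (P = -(3 + 4)/(3*(-3 + 2)) = -7/(3*(-1)) = -7*(-1)/3 = -1/3*(-7) = 7/3 ≈ 2.3333)
C(A) = -14/3 - A (C(A) = -7 + (7/3 - A) = -14/3 - A)
-35*83 + C(8) = -35*83 + (-14/3 - 1*8) = -2905 + (-14/3 - 8) = -2905 - 38/3 = -8753/3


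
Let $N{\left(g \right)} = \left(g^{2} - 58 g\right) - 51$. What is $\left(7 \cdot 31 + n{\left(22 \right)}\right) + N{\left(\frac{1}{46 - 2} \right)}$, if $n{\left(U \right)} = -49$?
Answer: $\frac{223961}{1936} \approx 115.68$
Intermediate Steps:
$N{\left(g \right)} = -51 + g^{2} - 58 g$
$\left(7 \cdot 31 + n{\left(22 \right)}\right) + N{\left(\frac{1}{46 - 2} \right)} = \left(7 \cdot 31 - 49\right) - \left(51 - \frac{1}{\left(46 - 2\right)^{2}} + \frac{58}{46 - 2}\right) = \left(217 - 49\right) - \left(51 - \frac{1}{1936} + \frac{29}{22}\right) = 168 - \left(\frac{1151}{22} - \frac{1}{1936}\right) = 168 - \frac{101287}{1936} = \frac{223961}{1936}$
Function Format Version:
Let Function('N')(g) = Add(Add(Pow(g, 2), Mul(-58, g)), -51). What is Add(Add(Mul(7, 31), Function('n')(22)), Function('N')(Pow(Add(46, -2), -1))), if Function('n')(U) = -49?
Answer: Rational(223961, 1936) ≈ 115.68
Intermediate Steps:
Function('N')(g) = Add(-51, Pow(g, 2), Mul(-58, g))
Add(Add(Mul(7, 31), Function('n')(22)), Function('N')(Pow(Add(46, -2), -1))) = Add(Add(Mul(7, 31), -49), Add(-51, Pow(Pow(Add(46, -2), -1), 2), Mul(-58, Pow(Add(46, -2), -1)))) = Add(Add(217, -49), Add(-51, Pow(Pow(44, -1), 2), Mul(-58, Pow(44, -1)))) = Add(168, Add(-51, Pow(Rational(1, 44), 2), Mul(-58, Rational(1, 44)))) = Add(168, Add(-51, Rational(1, 1936), Rational(-29, 22))) = Add(168, Rational(-101287, 1936)) = Rational(223961, 1936)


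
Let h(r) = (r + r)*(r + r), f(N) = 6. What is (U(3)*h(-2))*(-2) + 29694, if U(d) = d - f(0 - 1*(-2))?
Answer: 29790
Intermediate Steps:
h(r) = 4*r² (h(r) = (2*r)*(2*r) = 4*r²)
U(d) = -6 + d (U(d) = d - 1*6 = d - 6 = -6 + d)
(U(3)*h(-2))*(-2) + 29694 = ((-6 + 3)*(4*(-2)²))*(-2) + 29694 = -12*4*(-2) + 29694 = -3*16*(-2) + 29694 = -48*(-2) + 29694 = 96 + 29694 = 29790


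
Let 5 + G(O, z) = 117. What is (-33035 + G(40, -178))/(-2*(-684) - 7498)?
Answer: 32923/6130 ≈ 5.3708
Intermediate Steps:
G(O, z) = 112 (G(O, z) = -5 + 117 = 112)
(-33035 + G(40, -178))/(-2*(-684) - 7498) = (-33035 + 112)/(-2*(-684) - 7498) = -32923/(1368 - 7498) = -32923/(-6130) = -32923*(-1/6130) = 32923/6130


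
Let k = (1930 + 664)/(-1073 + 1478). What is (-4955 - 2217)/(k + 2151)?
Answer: -2904660/873749 ≈ -3.3244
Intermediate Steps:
k = 2594/405 ≈ 6.4049
(-4955 - 2217)/(k + 2151) = (-4955 - 2217)/(2594/405 + 2151) = -7172/873749/405 = -7172*405/873749 = -2904660/873749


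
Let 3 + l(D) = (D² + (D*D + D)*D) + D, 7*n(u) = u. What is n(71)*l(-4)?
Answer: -2769/7 ≈ -395.57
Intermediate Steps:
n(u) = u/7
l(D) = -3 + D + D² + D*(D + D²) (l(D) = -3 + ((D² + (D*D + D)*D) + D) = -3 + ((D² + (D² + D)*D) + D) = -3 + ((D² + (D + D²)*D) + D) = -3 + ((D² + D*(D + D²)) + D) = -3 + (D + D² + D*(D + D²)) = -3 + D + D² + D*(D + D²))
n(71)*l(-4) = ((⅐)*71)*(-3 - 4 + (-4)³ + 2*(-4)²) = 71*(-3 - 4 - 64 + 2*16)/7 = 71*(-3 - 4 - 64 + 32)/7 = (71/7)*(-39) = -2769/7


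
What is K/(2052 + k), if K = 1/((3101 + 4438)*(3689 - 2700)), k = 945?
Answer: 1/22345844787 ≈ 4.4751e-11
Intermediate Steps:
K = 1/7456071 (K = 1/(7539*989) = 1/7456071 ≈ 1.3412e-7)
K/(2052 + k) = 1/(7456071*(2052 + 945)) = (1/7456071)/2997 = (1/7456071)*(1/2997) = 1/22345844787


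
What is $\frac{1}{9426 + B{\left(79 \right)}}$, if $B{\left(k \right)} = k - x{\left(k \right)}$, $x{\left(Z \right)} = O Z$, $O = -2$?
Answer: $\frac{1}{9663} \approx 0.00010349$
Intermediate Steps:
$x{\left(Z \right)} = - 2 Z$
$B{\left(k \right)} = 3 k$ ($B{\left(k \right)} = k - - 2 k = k + 2 k = 3 k$)
$\frac{1}{9426 + B{\left(79 \right)}} = \frac{1}{9426 + 3 \cdot 79} = \frac{1}{9426 + 237} = \frac{1}{9663}$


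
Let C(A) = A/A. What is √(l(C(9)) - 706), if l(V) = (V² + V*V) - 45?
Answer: I*√749 ≈ 27.368*I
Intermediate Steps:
C(A) = 1
l(V) = -45 + 2*V² (l(V) = (V² + V²) - 45 = 2*V² - 45 = -45 + 2*V²)
√(l(C(9)) - 706) = √((-45 + 2*1²) - 706) = √((-45 + 2*1) - 706) = √((-45 + 2) - 706) = √(-43 - 706) = √(-749) = I*√749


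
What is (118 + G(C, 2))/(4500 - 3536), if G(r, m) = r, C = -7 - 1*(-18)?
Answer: 129/964 ≈ 0.13382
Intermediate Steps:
C = 11 (C = -7 + 18 = 11)
(118 + G(C, 2))/(4500 - 3536) = (118 + 11)/(4500 - 3536) = 129/964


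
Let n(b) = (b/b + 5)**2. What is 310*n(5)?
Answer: 11160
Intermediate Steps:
n(b) = 36 (n(b) = (1 + 5)**2 = 6**2 = 36)
310*n(5) = 310*36 = 11160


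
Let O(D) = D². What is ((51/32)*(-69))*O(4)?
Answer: -3519/2 ≈ -1759.5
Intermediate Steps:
((51/32)*(-69))*O(4) = ((51/32)*(-69))*4² = ((51*(1/32))*(-69))*16 = ((51/32)*(-69))*16 = -3519/32*16 = -3519/2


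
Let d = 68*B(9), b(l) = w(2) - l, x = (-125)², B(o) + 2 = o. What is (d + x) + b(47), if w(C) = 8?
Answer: 16062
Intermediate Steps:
B(o) = -2 + o
x = 15625
b(l) = 8 - l
d = 476 (d = 68*(-2 + 9) = 68*7 = 476)
(d + x) + b(47) = (476 + 15625) + (8 - 1*47) = 16101 + (8 - 47) = 16101 - 39 = 16062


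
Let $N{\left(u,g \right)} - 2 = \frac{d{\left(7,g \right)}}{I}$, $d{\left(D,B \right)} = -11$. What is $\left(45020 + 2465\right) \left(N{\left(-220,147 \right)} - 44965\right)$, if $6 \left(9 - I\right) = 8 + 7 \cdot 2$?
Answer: $- \frac{34162655885}{16} \approx -2.1352 \cdot 10^{9}$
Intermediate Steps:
$I = \frac{16}{3}$ ($I = 9 - \frac{8 + 7 \cdot 2}{6} = 9 - \frac{8 + 14}{6} = 9 - \frac{11}{3} = \frac{16}{3} \approx 5.3333$)
$N{\left(u,g \right)} = - \frac{1}{16}$ ($N{\left(u,g \right)} = 2 - \frac{11}{\frac{16}{3}} = 2 - \frac{33}{16} = - \frac{1}{16}$)
$\left(45020 + 2465\right) \left(N{\left(-220,147 \right)} - 44965\right) = \left(45020 + 2465\right) \left(- \frac{1}{16} - 44965\right) = 47485 \left(- \frac{719441}{16}\right) = - \frac{34162655885}{16}$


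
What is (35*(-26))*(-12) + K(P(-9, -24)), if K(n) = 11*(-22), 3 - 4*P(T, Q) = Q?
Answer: 10678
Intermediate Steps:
P(T, Q) = ¾ - Q/4
K(n) = -242
(35*(-26))*(-12) + K(P(-9, -24)) = (35*(-26))*(-12) - 242 = -910*(-12) - 242 = 10920 - 242 = 10678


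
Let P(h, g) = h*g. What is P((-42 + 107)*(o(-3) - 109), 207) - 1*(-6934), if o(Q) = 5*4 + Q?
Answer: -1230926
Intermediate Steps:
o(Q) = 20 + Q
P(h, g) = g*h
P((-42 + 107)*(o(-3) - 109), 207) - 1*(-6934) = 207*((-42 + 107)*((20 - 3) - 109)) - 1*(-6934) = 207*(65*(17 - 109)) + 6934 = 207*(65*(-92)) + 6934 = 207*(-5980) + 6934 = -1237860 + 6934 = -1230926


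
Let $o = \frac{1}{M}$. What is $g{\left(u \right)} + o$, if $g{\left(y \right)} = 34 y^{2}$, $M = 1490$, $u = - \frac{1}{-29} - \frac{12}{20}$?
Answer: $\frac{68131773}{6265450} \approx 10.874$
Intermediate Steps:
$u = - \frac{82}{145}$ ($u = \left(-1\right) \left(- \frac{1}{29}\right) - \frac{3}{5} = \frac{1}{29} - \frac{3}{5} = - \frac{82}{145} \approx -0.56552$)
$o = \frac{1}{1490} \approx 0.00067114$
$g{\left(u \right)} + o = 34 \left(- \frac{82}{145}\right)^{2} + \frac{1}{1490} = 34 \cdot \frac{6724}{21025} + \frac{1}{1490} = \frac{228616}{21025} + \frac{1}{1490} = \frac{68131773}{6265450}$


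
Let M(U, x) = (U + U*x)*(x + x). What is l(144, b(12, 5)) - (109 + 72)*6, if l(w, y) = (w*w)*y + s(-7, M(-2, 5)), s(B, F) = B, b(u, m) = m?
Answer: 102587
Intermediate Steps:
M(U, x) = 2*x*(U + U*x) (M(U, x) = (U + U*x)*(2*x) = 2*x*(U + U*x))
l(w, y) = -7 + y*w² (l(w, y) = (w*w)*y - 7 = w²*y - 7 = y*w² - 7 = -7 + y*w²)
l(144, b(12, 5)) - (109 + 72)*6 = (-7 + 5*144²) - (109 + 72)*6 = (-7 + 5*20736) - 181*6 = (-7 + 103680) - 1*1086 = 103673 - 1086 = 102587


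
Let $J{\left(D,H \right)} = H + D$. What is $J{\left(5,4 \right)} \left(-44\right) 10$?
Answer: $-3960$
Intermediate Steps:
$J{\left(D,H \right)} = D + H$
$J{\left(5,4 \right)} \left(-44\right) 10 = \left(5 + 4\right) \left(-44\right) 10 = 9 \left(-44\right) 10 = \left(-396\right) 10 = -3960$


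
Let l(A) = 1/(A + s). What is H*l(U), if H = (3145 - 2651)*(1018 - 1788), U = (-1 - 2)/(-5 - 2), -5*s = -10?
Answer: -2662660/17 ≈ -1.5663e+5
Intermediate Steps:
s = 2 (s = -1/5*(-10) = 2)
U = 3/7 (U = -3/(-7) = -3*(-1/7) = 3/7 ≈ 0.42857)
l(A) = 1/(2 + A) (l(A) = 1/(A + 2) = 1/(2 + A))
H = -380380 (H = 494*(-770) = -380380)
H*l(U) = -380380/(2 + 3/7) = -380380/17/7 = -380380*7/17 = -2662660/17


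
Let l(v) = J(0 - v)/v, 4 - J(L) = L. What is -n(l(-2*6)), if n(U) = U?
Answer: -2/3 ≈ -0.66667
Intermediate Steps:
J(L) = 4 - L
l(v) = (4 + v)/v (l(v) = (4 - (0 - v))/v = (4 - (-1)*v)/v = (4 + v)/v)
-n(l(-2*6)) = -(4 - 2*6)/((-2*6)) = -(4 - 12)/(-12) = -(-1)*(-8)/12 = -1*2/3 = -2/3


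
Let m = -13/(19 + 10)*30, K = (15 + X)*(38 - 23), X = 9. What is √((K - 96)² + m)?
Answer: √58603026/29 ≈ 263.97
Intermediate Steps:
K = 360 (K = (15 + 9)*(38 - 23) = 24*15 = 360)
m = -390/29 (m = -13/29*30 = -390/29 ≈ -13.448)
√((K - 96)² + m) = √((360 - 96)² - 390/29) = √(264² - 390/29) = √(69696 - 390/29) = √(2020794/29) = √58603026/29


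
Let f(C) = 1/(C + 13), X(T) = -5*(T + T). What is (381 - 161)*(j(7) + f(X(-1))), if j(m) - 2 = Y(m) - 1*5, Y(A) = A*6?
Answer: 197560/23 ≈ 8589.6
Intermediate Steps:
Y(A) = 6*A
X(T) = -10*T
f(C) = 1/(13 + C)
j(m) = -3 + 6*m (j(m) = 2 + (6*m - 1*5) = 2 + (6*m - 5) = 2 + (-5 + 6*m) = -3 + 6*m)
(381 - 161)*(j(7) + f(X(-1))) = (381 - 161)*((-3 + 6*7) + 1/(13 - 10*(-1))) = 220*((-3 + 42) + 1/(13 + 10)) = 220*(39 + 1/23) = 220*(898/23) = 197560/23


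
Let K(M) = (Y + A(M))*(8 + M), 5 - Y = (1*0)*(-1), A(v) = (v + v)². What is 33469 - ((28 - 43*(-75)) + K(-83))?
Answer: 2097291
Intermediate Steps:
A(v) = 4*v² (A(v) = (2*v)² = 4*v²)
Y = 5 (Y = 5 - 1*0*(-1) = 5 - 0*(-1) = 5 - 1*0 = 5 + 0 = 5)
K(M) = (5 + 4*M²)*(8 + M)
33469 - ((28 - 43*(-75)) + K(-83)) = 33469 - ((28 - 43*(-75)) + (40 + 4*(-83)³ + 5*(-83) + 32*(-83)²)) = 33469 - ((28 + 3225) + (40 + 4*(-571787) - 415 + 32*6889)) = 33469 - (3253 + (40 - 2287148 - 415 + 220448)) = 33469 - (3253 - 2067075) = 33469 - 1*(-2063822) = 33469 + 2063822 = 2097291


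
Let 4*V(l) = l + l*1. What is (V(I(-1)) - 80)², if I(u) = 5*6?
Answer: 4225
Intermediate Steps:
I(u) = 30
V(l) = l/2 (V(l) = (l + l*1)/4 = (l + l)/4 = (2*l)/4 = l/2)
(V(I(-1)) - 80)² = ((½)*30 - 80)² = (15 - 80)² = (-65)² = 4225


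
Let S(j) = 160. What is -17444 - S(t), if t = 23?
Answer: -17604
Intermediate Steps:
-17444 - S(t) = -17444 - 1*160 = -17444 - 160 = -17604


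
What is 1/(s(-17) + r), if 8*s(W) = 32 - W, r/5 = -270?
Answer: -8/10751 ≈ -0.00074412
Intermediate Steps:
r = -1350 (r = 5*(-270) = -1350)
s(W) = 4 - W/8 (s(W) = (32 - W)/8 = 4 - W/8)
1/(s(-17) + r) = 1/((4 - 1/8*(-17)) - 1350) = 1/((4 + 17/8) - 1350) = 1/(49/8 - 1350) = 1/(-10751/8) = -8/10751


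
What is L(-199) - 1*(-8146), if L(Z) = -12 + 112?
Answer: 8246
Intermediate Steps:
L(Z) = 100
L(-199) - 1*(-8146) = 100 - 1*(-8146) = 100 + 8146 = 8246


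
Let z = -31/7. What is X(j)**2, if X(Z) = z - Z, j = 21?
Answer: 31684/49 ≈ 646.61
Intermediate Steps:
z = -31/7 (z = -31*1/7 = -31/7 ≈ -4.4286)
X(Z) = -31/7 - Z
X(j)**2 = (-31/7 - 1*21)**2 = (-31/7 - 21)**2 = (-178/7)**2 = 31684/49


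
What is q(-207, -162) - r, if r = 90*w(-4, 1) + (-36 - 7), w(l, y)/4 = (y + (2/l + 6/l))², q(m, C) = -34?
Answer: -351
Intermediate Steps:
w(l, y) = 4*(y + 8/l)² (w(l, y) = 4*(y + (2/l + 6/l))² = 4*(y + 8/l)²)
r = 317 (r = 90*(4*(8 - 4*1)²/(-4)²) + (-36 - 7) = 90*(4*(1/16)*(8 - 4)²) - 43 = 90*(4*(1/16)*4²) - 43 = 90*(4*(1/16)*16) - 43 = 90*4 - 43 = 360 - 43 = 317)
q(-207, -162) - r = -34 - 1*317 = -34 - 317 = -351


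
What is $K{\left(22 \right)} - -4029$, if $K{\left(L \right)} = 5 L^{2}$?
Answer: $6449$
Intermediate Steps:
$K{\left(22 \right)} - -4029 = 5 \cdot 22^{2} - -4029 = 5 \cdot 484 + 4029 = 2420 + 4029 = 6449$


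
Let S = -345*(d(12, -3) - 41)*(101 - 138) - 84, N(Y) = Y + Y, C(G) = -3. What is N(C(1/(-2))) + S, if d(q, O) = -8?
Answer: -625575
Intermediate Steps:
N(Y) = 2*Y
S = -625569 (S = -345*(-8 - 41)*(101 - 138) - 84 = -(-16905)*(-37) - 84 = -345*1813 - 84 = -625485 - 84 = -625569)
N(C(1/(-2))) + S = 2*(-3) - 625569 = -6 - 625569 = -625575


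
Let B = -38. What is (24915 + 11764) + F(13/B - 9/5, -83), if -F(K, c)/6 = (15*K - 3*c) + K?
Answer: 3362111/95 ≈ 35391.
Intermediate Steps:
F(K, c) = -96*K + 18*c (F(K, c) = -6*((15*K - 3*c) + K) = -6*((-3*c + 15*K) + K) = -6*(-3*c + 16*K) = -96*K + 18*c)
(24915 + 11764) + F(13/B - 9/5, -83) = (24915 + 11764) + (-96*(13/(-38) - 9/5) + 18*(-83)) = 36679 + (-96*(13*(-1/38) - 9*⅕) - 1494) = 36679 + (-96*(-13/38 - 9/5) - 1494) = 36679 + (-96*(-407/190) - 1494) = 36679 + (19536/95 - 1494) = 36679 - 122394/95 = 3362111/95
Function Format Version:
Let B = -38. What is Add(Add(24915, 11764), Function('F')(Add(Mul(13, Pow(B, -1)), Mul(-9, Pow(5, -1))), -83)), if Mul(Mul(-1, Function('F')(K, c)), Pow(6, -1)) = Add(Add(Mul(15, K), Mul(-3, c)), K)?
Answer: Rational(3362111, 95) ≈ 35391.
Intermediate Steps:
Function('F')(K, c) = Add(Mul(-96, K), Mul(18, c)) (Function('F')(K, c) = Mul(-6, Add(Add(Mul(15, K), Mul(-3, c)), K)) = Mul(-6, Add(Add(Mul(-3, c), Mul(15, K)), K)) = Mul(-6, Add(Mul(-3, c), Mul(16, K))) = Add(Mul(-96, K), Mul(18, c)))
Add(Add(24915, 11764), Function('F')(Add(Mul(13, Pow(B, -1)), Mul(-9, Pow(5, -1))), -83)) = Add(Add(24915, 11764), Add(Mul(-96, Add(Mul(13, Pow(-38, -1)), Mul(-9, Pow(5, -1)))), Mul(18, -83))) = Add(36679, Add(Mul(-96, Add(Mul(13, Rational(-1, 38)), Mul(-9, Rational(1, 5)))), -1494)) = Add(36679, Add(Mul(-96, Add(Rational(-13, 38), Rational(-9, 5))), -1494)) = Add(36679, Add(Mul(-96, Rational(-407, 190)), -1494)) = Add(36679, Add(Rational(19536, 95), -1494)) = Add(36679, Rational(-122394, 95)) = Rational(3362111, 95)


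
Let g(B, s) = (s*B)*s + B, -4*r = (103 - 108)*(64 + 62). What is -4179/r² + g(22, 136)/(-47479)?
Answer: -1960556434/224338275 ≈ -8.7393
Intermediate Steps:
r = 315/2 (r = -(103 - 108)*(64 + 62)/4 = -(-5)*126/4 = -¼*(-630) = 315/2 ≈ 157.50)
g(B, s) = B + B*s² (g(B, s) = (B*s)*s + B = B*s² + B = B + B*s²)
-4179/r² + g(22, 136)/(-47479) = -4179/((315/2)²) + (22*(1 + 136²))/(-47479) = -4179/99225/4 + (22*(1 + 18496))*(-1/47479) = -4179*4/99225 + (22*18497)*(-1/47479) = -796/4725 + 406934*(-1/47479) = -796/4725 - 406934/47479 = -1960556434/224338275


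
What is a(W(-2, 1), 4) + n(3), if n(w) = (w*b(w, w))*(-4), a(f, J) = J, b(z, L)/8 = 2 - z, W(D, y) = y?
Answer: 100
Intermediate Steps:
b(z, L) = 16 - 8*z (b(z, L) = 8*(2 - z) = 16 - 8*z)
n(w) = -4*w*(16 - 8*w) (n(w) = (w*(16 - 8*w))*(-4) = -4*w*(16 - 8*w))
a(W(-2, 1), 4) + n(3) = 4 + 32*3*(-2 + 3) = 4 + 32*3*1 = 4 + 96 = 100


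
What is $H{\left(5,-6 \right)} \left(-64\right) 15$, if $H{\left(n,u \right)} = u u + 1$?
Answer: $-35520$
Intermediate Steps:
$H{\left(n,u \right)} = 1 + u^{2}$ ($H{\left(n,u \right)} = u^{2} + 1 = 1 + u^{2}$)
$H{\left(5,-6 \right)} \left(-64\right) 15 = \left(1 + \left(-6\right)^{2}\right) \left(-64\right) 15 = \left(1 + 36\right) \left(-64\right) 15 = 37 \left(-64\right) 15 = \left(-2368\right) 15 = -35520$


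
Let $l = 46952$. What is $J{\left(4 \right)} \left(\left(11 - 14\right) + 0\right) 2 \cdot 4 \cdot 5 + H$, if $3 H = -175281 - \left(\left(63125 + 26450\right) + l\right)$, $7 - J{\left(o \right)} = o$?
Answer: $-104296$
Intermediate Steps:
$J{\left(o \right)} = 7 - o$
$H = -103936$ ($H = \frac{-175281 - \left(\left(63125 + 26450\right) + 46952\right)}{3} = \frac{-175281 - \left(89575 + 46952\right)}{3} = \frac{-175281 - 136527}{3} = \frac{1}{3} \left(-311808\right) = -103936$)
$J{\left(4 \right)} \left(\left(11 - 14\right) + 0\right) 2 \cdot 4 \cdot 5 + H = \left(7 - 4\right) \left(\left(11 - 14\right) + 0\right) 2 \cdot 4 \cdot 5 - 103936 = \left(7 - 4\right) \left(-3 + 0\right) 8 \cdot 5 - 103936 = 3 \left(-3\right) 40 - 103936 = \left(-9\right) 40 - 103936 = -360 - 103936 = -104296$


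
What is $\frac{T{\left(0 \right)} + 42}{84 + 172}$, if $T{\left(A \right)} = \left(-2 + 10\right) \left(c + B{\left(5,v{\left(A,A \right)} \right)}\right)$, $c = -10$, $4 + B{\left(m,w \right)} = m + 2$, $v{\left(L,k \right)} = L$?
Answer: $- \frac{7}{128} \approx -0.054688$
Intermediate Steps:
$B{\left(m,w \right)} = -2 + m$ ($B{\left(m,w \right)} = -4 + \left(m + 2\right) = -4 + \left(2 + m\right) = -2 + m$)
$T{\left(A \right)} = -56$ ($T{\left(A \right)} = \left(-2 + 10\right) \left(-10 + \left(-2 + 5\right)\right) = 8 \left(-10 + 3\right) = 8 \left(-7\right) = -56$)
$\frac{T{\left(0 \right)} + 42}{84 + 172} = \frac{-56 + 42}{84 + 172} = - \frac{14}{256} = \left(-14\right) \frac{1}{256} = - \frac{7}{128}$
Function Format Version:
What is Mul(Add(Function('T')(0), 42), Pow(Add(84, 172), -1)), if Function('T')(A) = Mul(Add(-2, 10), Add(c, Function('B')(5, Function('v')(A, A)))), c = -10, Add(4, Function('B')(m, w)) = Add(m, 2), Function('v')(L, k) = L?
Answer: Rational(-7, 128) ≈ -0.054688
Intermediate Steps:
Function('B')(m, w) = Add(-2, m) (Function('B')(m, w) = Add(-4, Add(m, 2)) = Add(-4, Add(2, m)) = Add(-2, m))
Function('T')(A) = -56 (Function('T')(A) = Mul(Add(-2, 10), Add(-10, Add(-2, 5))) = Mul(8, Add(-10, 3)) = Mul(8, -7) = -56)
Mul(Add(Function('T')(0), 42), Pow(Add(84, 172), -1)) = Mul(Add(-56, 42), Pow(Add(84, 172), -1)) = Mul(-14, Pow(256, -1)) = Mul(-14, Rational(1, 256)) = Rational(-7, 128)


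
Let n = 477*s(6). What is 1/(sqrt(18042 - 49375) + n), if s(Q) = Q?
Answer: 2862/8222377 - I*sqrt(31333)/8222377 ≈ 0.00034807 - 2.1528e-5*I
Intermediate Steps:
n = 2862 (n = 477*6 = 2862)
1/(sqrt(18042 - 49375) + n) = 1/(sqrt(18042 - 49375) + 2862) = 1/(sqrt(-31333) + 2862) = 1/(I*sqrt(31333) + 2862) = 1/(2862 + I*sqrt(31333))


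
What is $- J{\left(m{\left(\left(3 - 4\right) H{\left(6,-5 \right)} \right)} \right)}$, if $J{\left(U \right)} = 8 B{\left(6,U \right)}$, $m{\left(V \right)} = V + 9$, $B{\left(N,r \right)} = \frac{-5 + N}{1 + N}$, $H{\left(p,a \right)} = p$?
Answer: $- \frac{8}{7} \approx -1.1429$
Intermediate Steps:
$B{\left(N,r \right)} = \frac{-5 + N}{1 + N}$
$m{\left(V \right)} = 9 + V$
$J{\left(U \right)} = \frac{8}{7}$ ($J{\left(U \right)} = 8 \frac{-5 + 6}{1 + 6} = 8 \cdot \frac{1}{7} \cdot 1 = 8 \cdot \frac{1}{7} = \frac{8}{7}$)
$- J{\left(m{\left(\left(3 - 4\right) H{\left(6,-5 \right)} \right)} \right)} = \left(-1\right) \frac{8}{7} = - \frac{8}{7}$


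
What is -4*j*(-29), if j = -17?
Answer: -1972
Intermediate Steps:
-4*j*(-29) = -4*(-17)*(-29) = 68*(-29) = -1972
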